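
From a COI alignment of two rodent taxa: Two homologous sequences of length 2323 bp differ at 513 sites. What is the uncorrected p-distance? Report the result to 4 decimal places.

p = 513/2323 = 0.220835… ≈ 0.2208 (to 4 d.p.).

0.2208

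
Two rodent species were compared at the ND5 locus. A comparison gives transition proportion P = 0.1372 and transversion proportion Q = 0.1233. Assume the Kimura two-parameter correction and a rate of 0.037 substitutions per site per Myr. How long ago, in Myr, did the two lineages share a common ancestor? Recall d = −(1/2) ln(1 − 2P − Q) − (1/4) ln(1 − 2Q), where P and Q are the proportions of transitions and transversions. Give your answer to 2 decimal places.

Under the Kimura two-parameter model, d = −½ ln(1 − 2P − Q) − ¼ ln(1 − 2Q).
1 − 2P − Q = 0.6023, giving −½ ln(0.6023) = 0.253500.
1 − 2Q = 0.7534, giving −¼ ln(0.7534) = 0.070790.
d = 0.253500 + 0.070790 = 0.324290.
Under a molecular clock d = 2μt, so t = d/(2μ) = 0.324290 / (2 × 0.037) = 4.38 Myr.

4.38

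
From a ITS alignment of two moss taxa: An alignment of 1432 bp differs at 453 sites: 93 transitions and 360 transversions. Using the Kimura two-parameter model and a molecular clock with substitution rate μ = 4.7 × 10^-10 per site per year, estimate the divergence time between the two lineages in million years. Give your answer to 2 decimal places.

P = 93/1432 ≈ 0.064944 and Q = 360/1432 ≈ 0.251397.
Under the Kimura two-parameter model, d = −½ ln(1 − 2P − Q) − ¼ ln(1 − 2Q).
1 − 2P − Q = 0.618715, giving −½ ln(0.618715) = 0.240055.
1 − 2Q = 0.497206, giving −¼ ln(0.497206) = 0.174688.
d = 0.240055 + 0.174688 = 0.414743.
Under a molecular clock d = 2μt, so t = d/(2μ) = 0.414743 / (2 × 4.7 × 10^-10) = 441.22 million years.

441.22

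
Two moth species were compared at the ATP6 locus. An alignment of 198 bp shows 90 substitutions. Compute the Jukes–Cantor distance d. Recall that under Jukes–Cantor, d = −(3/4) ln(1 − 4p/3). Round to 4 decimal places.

0.6987

p = 90/198 ≈ 0.454545.
d = −(3/4) ln(1 − 4p/3) = −0.75 ln(1 − 0.60606) = −0.75 ln(0.39394)
  = −0.75 × (-0.931557) = 0.698668 substitutions/site.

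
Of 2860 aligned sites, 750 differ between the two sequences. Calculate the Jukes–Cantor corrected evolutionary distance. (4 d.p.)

0.3227

p = 750/2860 ≈ 0.262238.
d = −(3/4) ln(1 − 4p/3) = −0.75 ln(1 − 0.349651) = −0.75 ln(0.650349)
  = −0.75 × (-0.430246) = 0.322685 substitutions/site.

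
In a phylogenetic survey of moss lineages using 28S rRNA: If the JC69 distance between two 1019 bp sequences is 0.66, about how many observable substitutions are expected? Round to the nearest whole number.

Invert JC69: p = (3/4)(1 − e^(−4d/3)) = 0.75 × (1 − e^(-0.88)) = 0.75 × (1 − 0.414783) = 0.438913.
Expected differing sites = pL ≈ 0.438913 × 1019 = 447.252347 ≈ 447.

447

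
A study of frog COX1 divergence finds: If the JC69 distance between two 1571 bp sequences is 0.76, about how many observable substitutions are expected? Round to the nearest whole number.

Invert JC69: p = (3/4)(1 − e^(−4d/3)) = 0.75 × (1 − e^(-1.013333)) = 0.75 × (1 − 0.363007) = 0.477745.
Expected differing sites = pL ≈ 0.477745 × 1571 = 750.537395 ≈ 751.

751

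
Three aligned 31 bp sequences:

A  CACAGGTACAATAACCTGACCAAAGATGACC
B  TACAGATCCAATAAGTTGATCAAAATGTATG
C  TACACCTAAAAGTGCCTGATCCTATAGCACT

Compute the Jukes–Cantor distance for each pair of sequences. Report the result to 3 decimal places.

A–B: 12/31 sites differ → p ≈ 0.387097, d = −0.75 ln(1 − 0.516129) = 0.544453 ≈ 0.544.
A–C: 14/31 sites differ → p ≈ 0.451613, d = −0.75 ln(1 − 0.602151) = 0.691262 ≈ 0.691.
B–C: 16/31 sites differ → p ≈ 0.516129, d = −0.75 ln(1 − 0.688172) = 0.873978 ≈ 0.874.

d(A,B) = 0.544, d(A,C) = 0.691, d(B,C) = 0.874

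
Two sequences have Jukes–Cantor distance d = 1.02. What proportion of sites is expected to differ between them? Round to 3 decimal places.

p = (3/4)(1 − e^(−4d/3)) = 0.75 × (1 − e^(-1.36)) = 0.75 × (1 − 0.256661) = 0.557504.

0.558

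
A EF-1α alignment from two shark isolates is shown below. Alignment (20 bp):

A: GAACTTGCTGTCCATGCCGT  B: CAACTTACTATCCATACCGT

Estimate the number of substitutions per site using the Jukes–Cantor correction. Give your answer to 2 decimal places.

0.23

The sequences differ at 4 of 20 sites (1, 7, 10, 16), so p = 4/20 = 0.2.
d = −(3/4) ln(1 − 4p/3) = −0.75 ln(1 − 0.266667) = −0.75 ln(0.733333)
  = −0.75 × (-0.310155) = 0.232616 substitutions/site.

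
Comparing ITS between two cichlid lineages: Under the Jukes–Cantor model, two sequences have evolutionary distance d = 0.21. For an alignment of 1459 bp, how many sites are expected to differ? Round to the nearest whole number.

Invert JC69: p = (3/4)(1 − e^(−4d/3)) = 0.75 × (1 − e^(-0.28)) = 0.75 × (1 − 0.755784) = 0.183162.
Expected differing sites = pL ≈ 0.183162 × 1459 = 267.233358 ≈ 267.

267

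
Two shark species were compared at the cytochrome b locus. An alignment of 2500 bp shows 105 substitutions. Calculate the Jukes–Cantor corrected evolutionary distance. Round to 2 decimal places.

0.04

p = 105/2500 = 0.042.
d = −(3/4) ln(1 − 4p/3) = −0.75 ln(1 − 0.056) = −0.75 ln(0.944)
  = −0.75 × (-0.057629) = 0.043222 substitutions/site.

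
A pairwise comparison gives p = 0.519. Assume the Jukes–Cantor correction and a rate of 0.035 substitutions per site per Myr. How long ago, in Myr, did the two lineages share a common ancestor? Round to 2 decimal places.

d = −(3/4) ln(1 − 4p/3) = −0.75 ln(1 − 0.692) = −0.75 ln(0.308)
  = −0.75 × (-1.177655) = 0.883241 substitutions/site.
Under a molecular clock d = 2μt, so t = d/(2μ) = 0.883241 / (2 × 0.035) = 12.62 Myr.

12.62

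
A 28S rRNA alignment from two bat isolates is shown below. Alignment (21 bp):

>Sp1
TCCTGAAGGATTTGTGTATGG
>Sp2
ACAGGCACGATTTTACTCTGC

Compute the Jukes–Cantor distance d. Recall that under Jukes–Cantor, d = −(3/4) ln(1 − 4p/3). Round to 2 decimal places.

0.76

The sequences differ at 10 of 21 sites (1, 3, 4, 6, 8, 14, 15, 16, 18, 21), so p = 10/21 ≈ 0.47619.
d = −(3/4) ln(1 − 4p/3) = −0.75 ln(1 − 0.63492) = −0.75 ln(0.36508)
  = −0.75 × (-1.007639) = 0.755729 substitutions/site.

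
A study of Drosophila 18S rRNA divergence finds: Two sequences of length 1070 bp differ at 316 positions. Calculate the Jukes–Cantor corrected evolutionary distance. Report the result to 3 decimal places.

0.375

p = 316/1070 ≈ 0.295327.
d = −(3/4) ln(1 − 4p/3) = −0.75 ln(1 − 0.393769) = −0.75 ln(0.606231)
  = −0.75 × (-0.500494) = 0.375371 substitutions/site.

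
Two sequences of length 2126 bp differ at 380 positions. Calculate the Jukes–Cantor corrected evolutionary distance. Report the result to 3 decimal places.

0.204

p = 380/2126 ≈ 0.178739.
d = −(3/4) ln(1 − 4p/3) = −0.75 ln(1 − 0.238319) = −0.75 ln(0.761681)
  = −0.75 × (-0.272227) = 0.204170 substitutions/site.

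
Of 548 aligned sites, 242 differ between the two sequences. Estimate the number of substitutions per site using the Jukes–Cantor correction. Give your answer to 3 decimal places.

p = 242/548 ≈ 0.441606.
d = −(3/4) ln(1 − 4p/3) = −0.75 ln(1 − 0.588808) = −0.75 ln(0.411192)
  = −0.75 × (-0.888695) = 0.666521 substitutions/site.

0.667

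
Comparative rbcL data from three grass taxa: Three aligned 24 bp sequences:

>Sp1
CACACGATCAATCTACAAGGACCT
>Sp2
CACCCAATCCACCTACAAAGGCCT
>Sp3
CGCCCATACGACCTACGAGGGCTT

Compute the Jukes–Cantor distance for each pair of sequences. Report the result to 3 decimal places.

Sp1–Sp2: 6/24 sites differ → p = 0.25, d = −0.75 ln(1 − 0.333333) = 0.304098 ≈ 0.304.
Sp1–Sp3: 10/24 sites differ → p ≈ 0.416667, d = −0.75 ln(1 − 0.555556) = 0.608198 ≈ 0.608.
Sp2–Sp3: 7/24 sites differ → p ≈ 0.291667, d = −0.75 ln(1 − 0.388889) = 0.369358 ≈ 0.369.

d(Sp1,Sp2) = 0.304, d(Sp1,Sp3) = 0.608, d(Sp2,Sp3) = 0.369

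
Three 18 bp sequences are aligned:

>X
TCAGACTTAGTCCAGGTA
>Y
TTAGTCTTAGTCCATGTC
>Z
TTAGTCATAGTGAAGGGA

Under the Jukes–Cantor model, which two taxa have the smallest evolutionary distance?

X and Y

X–Y: 4/18 differ, p = 0.222, d = 0.264.
X–Z: 6/18 differ, p = 0.333, d = 0.441.
Y–Z: 6/18 differ, p = 0.333, d = 0.441.
The smallest distance is between X and Y.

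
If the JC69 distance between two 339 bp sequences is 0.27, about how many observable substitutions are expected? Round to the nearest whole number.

77

Invert JC69: p = (3/4)(1 − e^(−4d/3)) = 0.75 × (1 − e^(-0.36)) = 0.75 × (1 − 0.697676) = 0.226743.
Expected differing sites = pL ≈ 0.226743 × 339 = 76.865877 ≈ 77.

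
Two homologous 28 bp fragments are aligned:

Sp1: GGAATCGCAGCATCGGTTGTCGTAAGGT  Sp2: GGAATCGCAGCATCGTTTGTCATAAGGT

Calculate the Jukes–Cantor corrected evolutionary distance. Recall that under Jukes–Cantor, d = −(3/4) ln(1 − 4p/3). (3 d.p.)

0.075

The sequences differ at 2 of 28 sites (16, 22), so p = 2/28 ≈ 0.071429.
d = −(3/4) ln(1 − 4p/3) = −0.75 ln(1 − 0.095239) = −0.75 ln(0.904761)
  = −0.75 × (-0.100084) = 0.075063 substitutions/site.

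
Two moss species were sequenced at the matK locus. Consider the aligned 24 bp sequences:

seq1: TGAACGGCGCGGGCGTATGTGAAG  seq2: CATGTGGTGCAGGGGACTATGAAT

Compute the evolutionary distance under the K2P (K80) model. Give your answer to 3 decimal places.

Of 24 sites, 7 differences are transitions and 5 are transversions, so P = 7/24 ≈ 0.291667 and Q = 5/24 ≈ 0.208333.
Under the Kimura two-parameter model, d = −½ ln(1 − 2P − Q) − ¼ ln(1 − 2Q).
1 − 2P − Q = 0.208333, giving −½ ln(0.208333) = 0.784309.
1 − 2Q = 0.583334, giving −¼ ln(0.583334) = 0.134749.
d = 0.784309 + 0.134749 = 0.919058.

0.919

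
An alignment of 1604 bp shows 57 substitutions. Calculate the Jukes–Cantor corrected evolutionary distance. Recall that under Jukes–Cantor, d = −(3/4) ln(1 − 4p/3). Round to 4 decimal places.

0.0364

p = 57/1604 ≈ 0.035536.
d = −(3/4) ln(1 − 4p/3) = −0.75 ln(1 − 0.047381) = −0.75 ln(0.952619)
  = −0.75 × (-0.048540) = 0.036405 substitutions/site.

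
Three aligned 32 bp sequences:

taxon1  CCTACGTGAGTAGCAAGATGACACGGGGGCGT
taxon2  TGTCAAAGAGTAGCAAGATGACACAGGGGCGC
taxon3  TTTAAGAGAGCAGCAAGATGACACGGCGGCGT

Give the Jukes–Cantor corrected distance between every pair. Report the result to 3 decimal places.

taxon1–taxon2: 8/32 sites differ → p = 0.25, d = −0.75 ln(1 − 0.333333) = 0.304098 ≈ 0.304.
taxon1–taxon3: 6/32 sites differ → p = 0.1875, d = −0.75 ln(1 − 0.25) = 0.215762 ≈ 0.216.
taxon2–taxon3: 7/32 sites differ → p = 0.21875, d = −0.75 ln(1 − 0.291667) = 0.258631 ≈ 0.259.

d(taxon1,taxon2) = 0.304, d(taxon1,taxon3) = 0.216, d(taxon2,taxon3) = 0.259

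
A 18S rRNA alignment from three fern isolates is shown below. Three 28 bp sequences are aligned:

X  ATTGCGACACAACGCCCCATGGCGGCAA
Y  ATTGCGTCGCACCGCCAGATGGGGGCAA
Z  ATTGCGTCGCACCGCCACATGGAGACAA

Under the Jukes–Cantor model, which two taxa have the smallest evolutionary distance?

Y and Z

X–Y: 6/28 differ, p = 0.214, d = 0.252.
X–Z: 6/28 differ, p = 0.214, d = 0.252.
Y–Z: 3/28 differ, p = 0.107, d = 0.116.
The smallest distance is between Y and Z.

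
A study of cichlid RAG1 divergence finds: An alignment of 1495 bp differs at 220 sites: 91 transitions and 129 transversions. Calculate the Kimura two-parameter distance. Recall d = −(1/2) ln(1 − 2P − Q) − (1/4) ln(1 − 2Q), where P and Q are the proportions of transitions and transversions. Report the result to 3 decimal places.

P = 91/1495 ≈ 0.06087 and Q = 129/1495 ≈ 0.086288.
Under the Kimura two-parameter model, d = −½ ln(1 − 2P − Q) − ¼ ln(1 − 2Q).
1 − 2P − Q = 0.791972, giving −½ ln(0.791972) = 0.116615.
1 − 2Q = 0.827424, giving −¼ ln(0.827424) = 0.047360.
d = 0.116615 + 0.047360 = 0.163975.

0.164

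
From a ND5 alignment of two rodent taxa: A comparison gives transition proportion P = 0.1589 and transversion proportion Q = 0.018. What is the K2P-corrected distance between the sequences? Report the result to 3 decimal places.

Under the Kimura two-parameter model, d = −½ ln(1 − 2P − Q) − ¼ ln(1 − 2Q).
1 − 2P − Q = 0.6642, giving −½ ln(0.6642) = 0.204586.
1 − 2Q = 0.964, giving −¼ ln(0.964) = 0.009166.
d = 0.204586 + 0.009166 = 0.213752.

0.214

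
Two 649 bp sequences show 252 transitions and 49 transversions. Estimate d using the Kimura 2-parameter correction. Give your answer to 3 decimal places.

0.996

P = 252/649 ≈ 0.38829 and Q = 49/649 ≈ 0.075501.
Under the Kimura two-parameter model, d = −½ ln(1 − 2P − Q) − ¼ ln(1 − 2Q).
1 − 2P − Q = 0.147919, giving −½ ln(0.147919) = 0.955545.
1 − 2Q = 0.848998, giving −¼ ln(0.848998) = 0.040925.
d = 0.955545 + 0.040925 = 0.996470.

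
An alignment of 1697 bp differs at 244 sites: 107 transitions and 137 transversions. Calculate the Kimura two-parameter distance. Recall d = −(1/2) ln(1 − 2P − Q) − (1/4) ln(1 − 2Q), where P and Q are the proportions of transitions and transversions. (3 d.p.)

0.160

P = 107/1697 ≈ 0.063052 and Q = 137/1697 ≈ 0.080731.
Under the Kimura two-parameter model, d = −½ ln(1 − 2P − Q) − ¼ ln(1 − 2Q).
1 − 2P − Q = 0.793165, giving −½ ln(0.793165) = 0.115862.
1 − 2Q = 0.838538, giving −¼ ln(0.838538) = 0.044024.
d = 0.115862 + 0.044024 = 0.159886.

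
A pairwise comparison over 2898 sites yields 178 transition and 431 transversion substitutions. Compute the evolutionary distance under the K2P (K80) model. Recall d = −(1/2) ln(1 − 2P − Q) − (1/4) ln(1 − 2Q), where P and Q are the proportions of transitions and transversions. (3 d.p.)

P = 178/2898 ≈ 0.061422 and Q = 431/2898 ≈ 0.148723.
Under the Kimura two-parameter model, d = −½ ln(1 − 2P − Q) − ¼ ln(1 − 2Q).
1 − 2P − Q = 0.728433, giving −½ ln(0.728433) = 0.158430.
1 − 2Q = 0.702554, giving −¼ ln(0.702554) = 0.088258.
d = 0.158430 + 0.088258 = 0.246688.

0.247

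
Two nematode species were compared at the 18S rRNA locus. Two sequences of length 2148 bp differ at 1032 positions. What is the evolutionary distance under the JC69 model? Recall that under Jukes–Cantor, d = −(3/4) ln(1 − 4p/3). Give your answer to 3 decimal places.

p = 1032/2148 ≈ 0.480447.
d = −(3/4) ln(1 − 4p/3) = −0.75 ln(1 − 0.640596) = −0.75 ln(0.359404)
  = −0.75 × (-1.023308) = 0.767481 substitutions/site.

0.767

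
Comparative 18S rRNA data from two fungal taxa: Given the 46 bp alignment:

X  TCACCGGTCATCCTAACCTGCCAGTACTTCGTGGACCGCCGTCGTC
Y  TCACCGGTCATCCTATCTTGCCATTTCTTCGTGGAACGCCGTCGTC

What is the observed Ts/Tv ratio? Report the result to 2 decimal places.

Transitions are A↔G and C↔T; transversions are all other mismatches.
Transitions: 1. Transversions: 4.
R = 1/4 = 0.25.

0.25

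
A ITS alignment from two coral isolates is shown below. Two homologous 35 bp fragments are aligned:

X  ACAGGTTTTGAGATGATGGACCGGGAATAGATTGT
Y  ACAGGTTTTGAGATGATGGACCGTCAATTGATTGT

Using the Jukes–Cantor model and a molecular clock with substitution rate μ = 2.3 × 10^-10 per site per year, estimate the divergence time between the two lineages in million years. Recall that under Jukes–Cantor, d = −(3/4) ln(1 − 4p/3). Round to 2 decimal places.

The sequences differ at 3 of 35 sites (24, 25, 29), so p = 3/35 ≈ 0.085714.
d = −(3/4) ln(1 − 4p/3) = −0.75 ln(1 − 0.114285) = −0.75 ln(0.885715)
  = −0.75 × (-0.121360) = 0.091020 substitutions/site.
Under a molecular clock d = 2μt, so t = d/(2μ) = 0.091020 / (2 × 2.3 × 10^-10) = 197.87 million years.

197.87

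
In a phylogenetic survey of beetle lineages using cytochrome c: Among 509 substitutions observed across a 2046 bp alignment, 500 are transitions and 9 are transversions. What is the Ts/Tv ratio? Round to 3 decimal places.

R = 500/9 = 55.555555… ≈ 55.556 (to 3 d.p.).

55.556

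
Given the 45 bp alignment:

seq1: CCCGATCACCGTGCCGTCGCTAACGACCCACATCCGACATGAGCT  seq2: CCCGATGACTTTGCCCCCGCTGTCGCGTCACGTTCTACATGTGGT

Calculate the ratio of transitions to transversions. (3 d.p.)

Transitions are A↔G and C↔T; transversions are all other mismatches.
Transitions: 6. Transversions: 9.
R = 6/9 = 0.666666… ≈ 0.667 (to 3 d.p.).

0.667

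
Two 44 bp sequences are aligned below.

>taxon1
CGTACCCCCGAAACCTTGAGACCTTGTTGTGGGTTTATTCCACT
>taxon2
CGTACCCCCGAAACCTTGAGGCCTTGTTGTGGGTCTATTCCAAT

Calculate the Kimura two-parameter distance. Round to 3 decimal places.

0.072

Of 44 sites, 2 differences are transitions and 1 are transversions, so P = 2/44 ≈ 0.045455 and Q = 1/44 ≈ 0.022727.
Under the Kimura two-parameter model, d = −½ ln(1 − 2P − Q) − ¼ ln(1 − 2Q).
1 − 2P − Q = 0.886363, giving −½ ln(0.886363) = 0.060314.
1 − 2Q = 0.954546, giving −¼ ln(0.954546) = 0.011630.
d = 0.060314 + 0.011630 = 0.071944.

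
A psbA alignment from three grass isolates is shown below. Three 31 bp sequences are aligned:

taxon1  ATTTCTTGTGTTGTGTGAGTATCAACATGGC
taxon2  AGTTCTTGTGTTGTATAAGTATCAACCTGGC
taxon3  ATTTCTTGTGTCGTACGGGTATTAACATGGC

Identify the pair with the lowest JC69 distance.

taxon1 and taxon2

taxon1–taxon2: 4/31 differ, p = 0.129, d = 0.142.
taxon1–taxon3: 5/31 differ, p = 0.161, d = 0.182.
taxon2–taxon3: 7/31 differ, p = 0.226, d = 0.269.
The smallest distance is between taxon1 and taxon2.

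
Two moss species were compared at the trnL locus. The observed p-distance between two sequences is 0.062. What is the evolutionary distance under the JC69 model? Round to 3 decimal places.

0.065

d = −(3/4) ln(1 − 4p/3) = −0.75 ln(1 − 0.082667) = −0.75 ln(0.917333)
  = −0.75 × (-0.086285) = 0.064714 substitutions/site.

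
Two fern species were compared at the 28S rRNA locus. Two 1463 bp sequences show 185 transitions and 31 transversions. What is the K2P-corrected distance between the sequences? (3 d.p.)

P = 185/1463 ≈ 0.126452 and Q = 31/1463 ≈ 0.021189.
Under the Kimura two-parameter model, d = −½ ln(1 − 2P − Q) − ¼ ln(1 − 2Q).
1 − 2P − Q = 0.725907, giving −½ ln(0.725907) = 0.160167.
1 − 2Q = 0.957622, giving −¼ ln(0.957622) = 0.010826.
d = 0.160167 + 0.010826 = 0.170993.

0.171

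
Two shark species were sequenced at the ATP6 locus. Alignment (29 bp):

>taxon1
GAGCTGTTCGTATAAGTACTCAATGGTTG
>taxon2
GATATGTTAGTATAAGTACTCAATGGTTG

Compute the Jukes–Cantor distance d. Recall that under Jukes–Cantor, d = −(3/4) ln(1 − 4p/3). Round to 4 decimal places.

The sequences differ at 3 of 29 sites (3, 4, 9), so p = 3/29 ≈ 0.103448.
d = −(3/4) ln(1 − 4p/3) = −0.75 ln(1 − 0.137931) = −0.75 ln(0.862069)
  = −0.75 × (-0.148420) = 0.111315 substitutions/site.

0.1113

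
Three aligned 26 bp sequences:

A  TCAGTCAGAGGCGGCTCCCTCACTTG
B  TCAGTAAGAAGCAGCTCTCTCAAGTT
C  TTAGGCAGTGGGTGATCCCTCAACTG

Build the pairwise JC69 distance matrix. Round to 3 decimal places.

A–B: 7/26 sites differ → p ≈ 0.269231, d = −0.75 ln(1 − 0.358975) = 0.333515 ≈ 0.334.
A–C: 8/26 sites differ → p ≈ 0.307692, d = −0.75 ln(1 − 0.410256) = 0.396050 ≈ 0.396.
B–C: 11/26 sites differ → p ≈ 0.423077, d = −0.75 ln(1 − 0.564103) = 0.622762 ≈ 0.623.

d(A,B) = 0.334, d(A,C) = 0.396, d(B,C) = 0.623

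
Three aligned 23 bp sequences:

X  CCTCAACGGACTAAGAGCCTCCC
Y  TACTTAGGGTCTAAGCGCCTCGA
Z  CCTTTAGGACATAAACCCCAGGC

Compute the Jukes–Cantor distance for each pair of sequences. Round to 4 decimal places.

X–Y: 10/23 sites differ → p ≈ 0.434783, d = −0.75 ln(1 − 0.579711) = 0.650110 ≈ 0.6501.
X–Z: 12/23 sites differ → p ≈ 0.521739, d = −0.75 ln(1 − 0.695652) = 0.892188 ≈ 0.8922.
Y–Z: 11/23 sites differ → p ≈ 0.478261, d = −0.75 ln(1 − 0.637681) = 0.761423 ≈ 0.7614.

d(X,Y) = 0.6501, d(X,Z) = 0.8922, d(Y,Z) = 0.7614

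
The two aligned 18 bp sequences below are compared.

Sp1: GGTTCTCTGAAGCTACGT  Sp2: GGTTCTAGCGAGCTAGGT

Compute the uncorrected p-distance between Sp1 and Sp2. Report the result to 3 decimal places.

0.278

The sequences differ at 5 of 18 positions (sites 7, 8, 9, 10, 16).
p = 5/18 = 0.277777… ≈ 0.278 (to 3 d.p.).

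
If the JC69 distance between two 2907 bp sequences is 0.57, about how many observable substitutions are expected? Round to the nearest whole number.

1161

Invert JC69: p = (3/4)(1 − e^(−4d/3)) = 0.75 × (1 − e^(-0.76)) = 0.75 × (1 − 0.467666) = 0.399251.
Expected differing sites = pL ≈ 0.399251 × 2907 = 1160.622657 ≈ 1161.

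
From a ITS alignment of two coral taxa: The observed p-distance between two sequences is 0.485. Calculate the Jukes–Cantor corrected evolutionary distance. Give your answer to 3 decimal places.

d = −(3/4) ln(1 − 4p/3) = −0.75 ln(1 − 0.646667) = −0.75 ln(0.353333)
  = −0.75 × (-1.040344) = 0.780258 substitutions/site.

0.780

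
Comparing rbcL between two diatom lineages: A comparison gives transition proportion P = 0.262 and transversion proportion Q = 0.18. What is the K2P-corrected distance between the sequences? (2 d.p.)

Under the Kimura two-parameter model, d = −½ ln(1 − 2P − Q) − ¼ ln(1 − 2Q).
1 − 2P − Q = 0.296, giving −½ ln(0.296) = 0.608698.
1 − 2Q = 0.64, giving −¼ ln(0.64) = 0.111572.
d = 0.608698 + 0.111572 = 0.720270.

0.72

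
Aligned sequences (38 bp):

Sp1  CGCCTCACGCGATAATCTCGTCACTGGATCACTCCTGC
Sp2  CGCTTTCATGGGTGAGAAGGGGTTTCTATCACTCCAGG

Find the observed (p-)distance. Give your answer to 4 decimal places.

The sequences differ at 20 of 38 positions.
p = 20/38 = 0.526315… ≈ 0.5263 (to 4 d.p.).

0.5263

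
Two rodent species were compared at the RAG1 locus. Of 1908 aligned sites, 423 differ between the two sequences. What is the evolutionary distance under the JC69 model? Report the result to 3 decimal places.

p = 423/1908 ≈ 0.221698.
d = −(3/4) ln(1 − 4p/3) = −0.75 ln(1 − 0.295597) = −0.75 ln(0.704403)
  = −0.75 × (-0.350405) = 0.262804 substitutions/site.

0.263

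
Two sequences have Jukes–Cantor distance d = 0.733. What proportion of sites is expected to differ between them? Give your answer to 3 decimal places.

0.468

p = (3/4)(1 − e^(−4d/3)) = 0.75 × (1 − e^(-0.977333)) = 0.75 × (1 − 0.376313) = 0.467765.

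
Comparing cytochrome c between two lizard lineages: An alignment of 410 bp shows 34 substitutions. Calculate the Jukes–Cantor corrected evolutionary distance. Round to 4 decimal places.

0.0879

p = 34/410 ≈ 0.082927.
d = −(3/4) ln(1 − 4p/3) = −0.75 ln(1 − 0.110569) = −0.75 ln(0.889431)
  = −0.75 × (-0.117173) = 0.087880 substitutions/site.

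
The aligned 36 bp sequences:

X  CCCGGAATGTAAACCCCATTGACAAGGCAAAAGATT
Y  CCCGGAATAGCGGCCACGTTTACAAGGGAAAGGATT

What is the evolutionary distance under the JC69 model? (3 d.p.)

The sequences differ at 10 of 36 sites (9, 10, 11, 12, 13, 16, 18, 21, 28, 32), so p = 10/36 ≈ 0.277778.
d = −(3/4) ln(1 − 4p/3) = −0.75 ln(1 − 0.370371) = −0.75 ln(0.629629)
  = −0.75 × (-0.462625) = 0.346969 substitutions/site.

0.347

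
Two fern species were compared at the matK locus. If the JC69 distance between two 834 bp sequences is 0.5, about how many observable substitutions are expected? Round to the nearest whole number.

Invert JC69: p = (3/4)(1 − e^(−4d/3)) = 0.75 × (1 − e^(-0.666667)) = 0.75 × (1 − 0.513417) = 0.364937.
Expected differing sites = pL ≈ 0.364937 × 834 = 304.357458 ≈ 304.

304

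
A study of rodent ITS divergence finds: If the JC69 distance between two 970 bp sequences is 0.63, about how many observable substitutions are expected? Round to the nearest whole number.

413

Invert JC69: p = (3/4)(1 − e^(−4d/3)) = 0.75 × (1 − e^(-0.84)) = 0.75 × (1 − 0.431711) = 0.426217.
Expected differing sites = pL ≈ 0.426217 × 970 = 413.43049 ≈ 413.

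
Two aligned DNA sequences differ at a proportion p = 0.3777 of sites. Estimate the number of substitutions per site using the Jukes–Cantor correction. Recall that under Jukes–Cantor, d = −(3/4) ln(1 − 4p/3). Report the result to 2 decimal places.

d = −(3/4) ln(1 − 4p/3) = −0.75 ln(1 − 0.5036) = −0.75 ln(0.4964)
  = −0.75 × (-0.700373) = 0.525280 substitutions/site.

0.53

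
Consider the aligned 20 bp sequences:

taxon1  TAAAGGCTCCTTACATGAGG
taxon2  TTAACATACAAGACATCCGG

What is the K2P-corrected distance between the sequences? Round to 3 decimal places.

Of 20 sites, 2 differences are transitions and 8 are transversions, so P = 2/20 = 0.1 and Q = 8/20 = 0.4.
Under the Kimura two-parameter model, d = −½ ln(1 − 2P − Q) − ¼ ln(1 − 2Q).
1 − 2P − Q = 0.4, giving −½ ln(0.4) = 0.458145.
1 − 2Q = 0.2, giving −¼ ln(0.2) = 0.402359.
d = 0.458145 + 0.402359 = 0.860504.

0.861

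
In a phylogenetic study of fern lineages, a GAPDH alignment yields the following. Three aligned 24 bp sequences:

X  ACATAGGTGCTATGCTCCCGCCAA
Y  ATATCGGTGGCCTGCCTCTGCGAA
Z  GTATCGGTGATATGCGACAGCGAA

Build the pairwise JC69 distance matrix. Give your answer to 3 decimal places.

d(X,Y) = 0.520, d(X,Z) = 0.441, d(Y,Z) = 0.369

X–Y: 9/24 sites differ → p = 0.375, d = −0.75 ln(1 − 0.5) = 0.519860 ≈ 0.520.
X–Z: 8/24 sites differ → p ≈ 0.333333, d = −0.75 ln(1 − 0.444444) = 0.440839 ≈ 0.441.
Y–Z: 7/24 sites differ → p ≈ 0.291667, d = −0.75 ln(1 − 0.388889) = 0.369358 ≈ 0.369.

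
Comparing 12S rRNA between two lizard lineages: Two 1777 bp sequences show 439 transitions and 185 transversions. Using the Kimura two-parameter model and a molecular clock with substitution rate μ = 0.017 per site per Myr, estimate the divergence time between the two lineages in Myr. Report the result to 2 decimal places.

P = 439/1777 ≈ 0.247046 and Q = 185/1777 ≈ 0.104108.
Under the Kimura two-parameter model, d = −½ ln(1 − 2P − Q) − ¼ ln(1 − 2Q).
1 − 2P − Q = 0.4018, giving −½ ln(0.4018) = 0.455900.
1 − 2Q = 0.791784, giving −¼ ln(0.791784) = 0.058367.
d = 0.455900 + 0.058367 = 0.514267.
Under a molecular clock d = 2μt, so t = d/(2μ) = 0.514267 / (2 × 0.017) = 15.13 Myr.

15.13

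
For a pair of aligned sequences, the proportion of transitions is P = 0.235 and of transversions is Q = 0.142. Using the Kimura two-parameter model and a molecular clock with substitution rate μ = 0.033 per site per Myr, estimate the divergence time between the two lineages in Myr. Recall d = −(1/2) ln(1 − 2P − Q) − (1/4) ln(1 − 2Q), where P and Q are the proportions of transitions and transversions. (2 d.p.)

8.44

Under the Kimura two-parameter model, d = −½ ln(1 − 2P − Q) − ¼ ln(1 − 2Q).
1 − 2P − Q = 0.388, giving −½ ln(0.388) = 0.473375.
1 − 2Q = 0.716, giving −¼ ln(0.716) = 0.083519.
d = 0.473375 + 0.083519 = 0.556894.
Under a molecular clock d = 2μt, so t = d/(2μ) = 0.556894 / (2 × 0.033) = 8.44 Myr.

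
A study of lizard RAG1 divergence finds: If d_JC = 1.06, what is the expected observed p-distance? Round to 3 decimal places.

0.568

p = (3/4)(1 − e^(−4d/3)) = 0.75 × (1 − e^(-1.413333)) = 0.75 × (1 − 0.243331) = 0.567502.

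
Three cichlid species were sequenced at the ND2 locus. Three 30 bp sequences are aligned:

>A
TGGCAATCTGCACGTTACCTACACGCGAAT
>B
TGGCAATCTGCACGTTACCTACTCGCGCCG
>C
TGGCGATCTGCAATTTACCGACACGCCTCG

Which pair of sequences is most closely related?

A–B: 4/30 differ, p = 0.133, d = 0.147.
A–C: 8/30 differ, p = 0.267, d = 0.330.
B–C: 7/30 differ, p = 0.233, d = 0.280.
The smallest distance is between A and B.

A and B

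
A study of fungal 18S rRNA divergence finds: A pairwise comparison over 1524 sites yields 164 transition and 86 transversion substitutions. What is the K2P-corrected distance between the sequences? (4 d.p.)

0.1884

P = 164/1524 ≈ 0.107612 and Q = 86/1524 ≈ 0.05643.
Under the Kimura two-parameter model, d = −½ ln(1 − 2P − Q) − ¼ ln(1 − 2Q).
1 − 2P − Q = 0.728346, giving −½ ln(0.728346) = 0.158490.
1 − 2Q = 0.88714, giving −¼ ln(0.88714) = 0.029938.
d = 0.158490 + 0.029938 = 0.188428.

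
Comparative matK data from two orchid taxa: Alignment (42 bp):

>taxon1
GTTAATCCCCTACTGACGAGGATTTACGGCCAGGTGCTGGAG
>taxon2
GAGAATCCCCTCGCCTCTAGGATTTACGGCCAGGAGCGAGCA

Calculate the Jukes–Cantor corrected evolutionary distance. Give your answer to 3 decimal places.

0.399

The sequences differ at 13 of 42 sites, so p = 13/42 ≈ 0.309524.
d = −(3/4) ln(1 − 4p/3) = −0.75 ln(1 − 0.412699) = −0.75 ln(0.587301)
  = −0.75 × (-0.532218) = 0.399164 substitutions/site.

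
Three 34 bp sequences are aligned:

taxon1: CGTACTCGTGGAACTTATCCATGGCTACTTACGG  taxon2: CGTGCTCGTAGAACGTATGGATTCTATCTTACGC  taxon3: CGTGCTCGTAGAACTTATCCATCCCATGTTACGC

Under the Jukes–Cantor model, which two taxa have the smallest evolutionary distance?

taxon1–taxon2: 11/34 differ, p = 0.324, d = 0.423.
taxon1–taxon3: 8/34 differ, p = 0.235, d = 0.282.
taxon2–taxon3: 6/34 differ, p = 0.176, d = 0.201.
The smallest distance is between taxon2 and taxon3.

taxon2 and taxon3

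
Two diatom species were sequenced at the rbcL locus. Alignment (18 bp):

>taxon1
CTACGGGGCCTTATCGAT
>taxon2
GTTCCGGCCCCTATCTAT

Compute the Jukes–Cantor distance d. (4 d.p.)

0.4408

The sequences differ at 6 of 18 sites (1, 3, 5, 8, 11, 16), so p = 6/18 ≈ 0.333333.
d = −(3/4) ln(1 − 4p/3) = −0.75 ln(1 − 0.444444) = −0.75 ln(0.555556)
  = −0.75 × (-0.587786) = 0.440840 substitutions/site.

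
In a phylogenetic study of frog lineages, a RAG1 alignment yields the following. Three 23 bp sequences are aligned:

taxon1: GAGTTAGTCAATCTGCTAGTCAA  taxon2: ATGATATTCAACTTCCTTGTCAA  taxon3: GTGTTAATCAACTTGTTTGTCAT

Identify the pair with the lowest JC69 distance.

taxon2 and taxon3

taxon1–taxon2: 8/23 differ, p = 0.348, d = 0.467.
taxon1–taxon3: 7/23 differ, p = 0.304, d = 0.390.
taxon2–taxon3: 6/23 differ, p = 0.261, d = 0.321.
The smallest distance is between taxon2 and taxon3.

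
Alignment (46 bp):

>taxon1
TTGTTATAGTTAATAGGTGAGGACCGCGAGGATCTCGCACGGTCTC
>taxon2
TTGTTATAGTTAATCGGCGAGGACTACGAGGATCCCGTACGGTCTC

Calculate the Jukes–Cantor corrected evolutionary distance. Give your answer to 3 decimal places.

The sequences differ at 6 of 46 sites (15, 18, 25, 26, 35, 38), so p = 6/46 ≈ 0.130435.
d = −(3/4) ln(1 − 4p/3) = −0.75 ln(1 − 0.173913) = −0.75 ln(0.826087)
  = −0.75 × (-0.191055) = 0.143291 substitutions/site.

0.143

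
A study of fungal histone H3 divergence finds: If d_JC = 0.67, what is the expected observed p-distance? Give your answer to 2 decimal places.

0.44

p = (3/4)(1 − e^(−4d/3)) = 0.75 × (1 − e^(-0.893333)) = 0.75 × (1 − 0.409289) = 0.443033.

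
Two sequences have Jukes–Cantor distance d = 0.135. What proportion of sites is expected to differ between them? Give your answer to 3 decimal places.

0.124

p = (3/4)(1 − e^(−4d/3)) = 0.75 × (1 − e^(-0.18)) = 0.75 × (1 − 0.835270) = 0.123548.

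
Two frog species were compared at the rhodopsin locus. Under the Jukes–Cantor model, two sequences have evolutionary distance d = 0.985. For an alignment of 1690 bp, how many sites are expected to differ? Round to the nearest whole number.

927

Invert JC69: p = (3/4)(1 − e^(−4d/3)) = 0.75 × (1 − e^(-1.313333)) = 0.75 × (1 − 0.268922) = 0.548309.
Expected differing sites = pL ≈ 0.548309 × 1690 = 926.64221 ≈ 927.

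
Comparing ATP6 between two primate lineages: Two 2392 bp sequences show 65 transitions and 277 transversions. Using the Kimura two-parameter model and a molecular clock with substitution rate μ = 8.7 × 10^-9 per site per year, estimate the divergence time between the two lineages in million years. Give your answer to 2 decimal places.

P = 65/2392 ≈ 0.027174 and Q = 277/2392 ≈ 0.115803.
Under the Kimura two-parameter model, d = −½ ln(1 − 2P − Q) − ¼ ln(1 − 2Q).
1 − 2P − Q = 0.829849, giving −½ ln(0.829849) = 0.093256.
1 − 2Q = 0.768394, giving −¼ ln(0.768394) = 0.065863.
d = 0.093256 + 0.065863 = 0.159119.
Under a molecular clock d = 2μt, so t = d/(2μ) = 0.159119 / (2 × 8.7 × 10^-9) = 9.14 million years.

9.14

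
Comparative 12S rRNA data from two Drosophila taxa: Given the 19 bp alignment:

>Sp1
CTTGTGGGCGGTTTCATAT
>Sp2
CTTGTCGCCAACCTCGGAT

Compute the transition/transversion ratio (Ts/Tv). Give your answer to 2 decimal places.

Transitions are A↔G and C↔T; transversions are all other mismatches.
Transitions: 5. Transversions: 3.
R = 5/3 = 1.666666… ≈ 1.67 (to 2 d.p.).

1.67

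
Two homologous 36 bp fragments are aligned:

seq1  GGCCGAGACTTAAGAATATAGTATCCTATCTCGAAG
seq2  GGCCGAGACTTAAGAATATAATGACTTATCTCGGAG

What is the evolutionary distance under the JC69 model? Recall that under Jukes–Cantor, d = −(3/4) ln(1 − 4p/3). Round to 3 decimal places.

The sequences differ at 5 of 36 sites (21, 23, 24, 26, 34), so p = 5/36 ≈ 0.138889.
d = −(3/4) ln(1 − 4p/3) = −0.75 ln(1 − 0.185185) = −0.75 ln(0.814815)
  = −0.75 × (-0.204794) = 0.153596 substitutions/site.

0.154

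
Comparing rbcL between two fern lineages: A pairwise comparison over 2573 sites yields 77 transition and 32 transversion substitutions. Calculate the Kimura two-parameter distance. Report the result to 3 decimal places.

P = 77/2573 ≈ 0.029926 and Q = 32/2573 ≈ 0.012437.
Under the Kimura two-parameter model, d = −½ ln(1 − 2P − Q) − ¼ ln(1 − 2Q).
1 − 2P − Q = 0.927711, giving −½ ln(0.927711) = 0.037518.
1 − 2Q = 0.975126, giving −¼ ln(0.975126) = 0.006297.
d = 0.037518 + 0.006297 = 0.043815.

0.044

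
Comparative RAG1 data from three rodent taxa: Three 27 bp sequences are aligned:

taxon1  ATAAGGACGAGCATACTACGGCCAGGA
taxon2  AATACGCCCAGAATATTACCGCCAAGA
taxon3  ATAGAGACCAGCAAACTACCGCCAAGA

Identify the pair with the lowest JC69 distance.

taxon1–taxon2: 9/27 differ, p = 0.333, d = 0.441.
taxon1–taxon3: 6/27 differ, p = 0.222, d = 0.264.
taxon2–taxon3: 8/27 differ, p = 0.296, d = 0.377.
The smallest distance is between taxon1 and taxon3.

taxon1 and taxon3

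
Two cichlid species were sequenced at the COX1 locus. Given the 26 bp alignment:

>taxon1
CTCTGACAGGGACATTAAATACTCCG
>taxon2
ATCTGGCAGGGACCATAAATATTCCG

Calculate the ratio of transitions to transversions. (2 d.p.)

0.67

Transitions are A↔G and C↔T; transversions are all other mismatches.
Transitions: 2. Transversions: 3.
R = 2/3 = 0.666666… ≈ 0.67 (to 2 d.p.).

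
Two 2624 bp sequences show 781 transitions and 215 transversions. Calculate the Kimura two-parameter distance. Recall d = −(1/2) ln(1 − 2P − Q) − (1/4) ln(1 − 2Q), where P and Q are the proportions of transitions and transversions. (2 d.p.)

0.61

P = 781/2624 ≈ 0.297637 and Q = 215/2624 ≈ 0.081936.
Under the Kimura two-parameter model, d = −½ ln(1 − 2P − Q) − ¼ ln(1 − 2Q).
1 − 2P − Q = 0.32279, giving −½ ln(0.32279) = 0.565377.
1 − 2Q = 0.836128, giving −¼ ln(0.836128) = 0.044743.
d = 0.565377 + 0.044743 = 0.610120.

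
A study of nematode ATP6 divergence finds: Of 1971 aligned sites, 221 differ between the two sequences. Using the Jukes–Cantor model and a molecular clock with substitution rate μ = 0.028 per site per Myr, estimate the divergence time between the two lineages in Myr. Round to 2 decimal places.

2.17

p = 221/1971 ≈ 0.112126.
d = −(3/4) ln(1 − 4p/3) = −0.75 ln(1 − 0.149501) = −0.75 ln(0.850499)
  = −0.75 × (-0.161932) = 0.121449 substitutions/site.
Under a molecular clock d = 2μt, so t = d/(2μ) = 0.121449 / (2 × 0.028) = 2.17 Myr.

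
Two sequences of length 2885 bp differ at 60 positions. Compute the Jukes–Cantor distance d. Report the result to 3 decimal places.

p = 60/2885 ≈ 0.020797.
d = −(3/4) ln(1 − 4p/3) = −0.75 ln(1 − 0.027729) = −0.75 ln(0.972271)
  = −0.75 × (-0.028121) = 0.021091 substitutions/site.

0.021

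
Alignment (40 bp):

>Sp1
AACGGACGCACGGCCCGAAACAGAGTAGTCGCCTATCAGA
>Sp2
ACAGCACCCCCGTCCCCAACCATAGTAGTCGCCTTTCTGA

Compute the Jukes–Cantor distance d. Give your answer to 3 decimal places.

The sequences differ at 11 of 40 sites, so p = 11/40 = 0.275.
d = −(3/4) ln(1 − 4p/3) = −0.75 ln(1 − 0.366667) = −0.75 ln(0.633333)
  = −0.75 × (-0.456759) = 0.342569 substitutions/site.

0.343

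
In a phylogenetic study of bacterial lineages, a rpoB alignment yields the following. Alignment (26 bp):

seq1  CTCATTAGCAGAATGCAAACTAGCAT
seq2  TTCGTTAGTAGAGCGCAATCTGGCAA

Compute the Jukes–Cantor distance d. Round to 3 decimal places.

The sequences differ at 8 of 26 sites (1, 4, 9, 13, 14, 19, 22, 26), so p = 8/26 ≈ 0.307692.
d = −(3/4) ln(1 − 4p/3) = −0.75 ln(1 − 0.410256) = −0.75 ln(0.589744)
  = −0.75 × (-0.528067) = 0.396050 substitutions/site.

0.396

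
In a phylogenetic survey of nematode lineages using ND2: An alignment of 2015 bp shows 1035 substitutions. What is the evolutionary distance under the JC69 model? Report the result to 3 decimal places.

0.866

p = 1035/2015 ≈ 0.513648.
d = −(3/4) ln(1 − 4p/3) = −0.75 ln(1 − 0.684864) = −0.75 ln(0.315136)
  = −0.75 × (-1.154751) = 0.866063 substitutions/site.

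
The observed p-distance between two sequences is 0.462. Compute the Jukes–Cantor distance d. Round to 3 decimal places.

0.718

d = −(3/4) ln(1 − 4p/3) = −0.75 ln(1 − 0.616) = −0.75 ln(0.384)
  = −0.75 × (-0.957113) = 0.717835 substitutions/site.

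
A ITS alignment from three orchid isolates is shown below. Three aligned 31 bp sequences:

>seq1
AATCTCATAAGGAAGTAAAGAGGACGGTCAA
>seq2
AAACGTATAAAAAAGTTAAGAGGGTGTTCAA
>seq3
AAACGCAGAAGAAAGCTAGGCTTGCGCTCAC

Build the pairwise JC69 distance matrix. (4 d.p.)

d(seq1,seq2) = 0.3672, d(seq1,seq3) = 0.6143, d(seq2,seq3) = 0.4806

seq1–seq2: 9/31 sites differ → p ≈ 0.290323, d = −0.75 ln(1 − 0.387097) = 0.367161 ≈ 0.3672.
seq1–seq3: 13/31 sites differ → p ≈ 0.419355, d = −0.75 ln(1 − 0.55914) = 0.614271 ≈ 0.6143.
seq2–seq3: 11/31 sites differ → p ≈ 0.354839, d = −0.75 ln(1 − 0.473119) = 0.480585 ≈ 0.4806.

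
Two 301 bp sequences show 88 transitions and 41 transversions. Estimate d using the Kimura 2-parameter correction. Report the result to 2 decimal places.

P = 88/301 ≈ 0.292359 and Q = 41/301 ≈ 0.136213.
Under the Kimura two-parameter model, d = −½ ln(1 − 2P − Q) − ¼ ln(1 − 2Q).
1 − 2P − Q = 0.279069, giving −½ ln(0.279069) = 0.638148.
1 − 2Q = 0.727574, giving −¼ ln(0.727574) = 0.079510.
d = 0.638148 + 0.079510 = 0.717658.

0.72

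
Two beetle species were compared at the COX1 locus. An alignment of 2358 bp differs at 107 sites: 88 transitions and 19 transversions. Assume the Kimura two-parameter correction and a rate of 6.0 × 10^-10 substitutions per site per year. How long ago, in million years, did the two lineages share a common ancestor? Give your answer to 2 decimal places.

39.35

P = 88/2358 ≈ 0.03732 and Q = 19/2358 ≈ 0.008058.
Under the Kimura two-parameter model, d = −½ ln(1 − 2P − Q) − ¼ ln(1 − 2Q).
1 − 2P − Q = 0.917302, giving −½ ln(0.917302) = 0.043159.
1 − 2Q = 0.983884, giving −¼ ln(0.983884) = 0.004062.
d = 0.043159 + 0.004062 = 0.047221.
Under a molecular clock d = 2μt, so t = d/(2μ) = 0.047221 / (2 × 6.0 × 10^-10) = 39.35 million years.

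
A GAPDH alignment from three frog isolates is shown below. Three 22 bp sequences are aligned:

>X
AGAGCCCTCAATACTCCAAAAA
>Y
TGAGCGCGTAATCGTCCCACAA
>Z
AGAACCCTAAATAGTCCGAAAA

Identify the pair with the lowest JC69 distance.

X and Z

X–Y: 8/22 differ, p = 0.364, d = 0.497.
X–Z: 4/22 differ, p = 0.182, d = 0.208.
Y–Z: 8/22 differ, p = 0.364, d = 0.497.
The smallest distance is between X and Z.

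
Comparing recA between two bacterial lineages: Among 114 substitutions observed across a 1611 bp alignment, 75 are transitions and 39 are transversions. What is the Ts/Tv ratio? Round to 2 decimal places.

1.92

R = 75/39 = 1.923076… ≈ 1.92 (to 2 d.p.).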